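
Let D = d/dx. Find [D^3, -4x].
-12D^{2}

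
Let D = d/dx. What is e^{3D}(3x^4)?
3 x^{4} + 36 x^{3} + 162 x^{2} + 324 x + 243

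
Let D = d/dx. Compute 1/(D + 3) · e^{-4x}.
- e^{- 4 x}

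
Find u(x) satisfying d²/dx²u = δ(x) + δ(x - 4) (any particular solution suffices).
\frac{|x|}{2} + \frac{|x - 4|}{2}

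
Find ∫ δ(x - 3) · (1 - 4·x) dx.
-11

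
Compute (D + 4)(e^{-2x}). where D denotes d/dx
2 e^{- 2 x}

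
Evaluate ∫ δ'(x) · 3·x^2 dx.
0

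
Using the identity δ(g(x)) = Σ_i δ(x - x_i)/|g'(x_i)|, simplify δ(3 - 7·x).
\frac{\delta(x - 3/7)}{7}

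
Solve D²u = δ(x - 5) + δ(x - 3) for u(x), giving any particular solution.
\frac{|x - 5|}{2} + \frac{|x - 3|}{2}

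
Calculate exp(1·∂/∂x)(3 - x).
2 - x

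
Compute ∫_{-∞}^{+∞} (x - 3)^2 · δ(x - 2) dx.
1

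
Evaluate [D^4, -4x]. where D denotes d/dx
-16D^{3}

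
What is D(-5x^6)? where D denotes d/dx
- 30 x^{5}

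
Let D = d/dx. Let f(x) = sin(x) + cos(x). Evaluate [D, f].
- \sin{\left(x \right)} + \cos{\left(x \right)}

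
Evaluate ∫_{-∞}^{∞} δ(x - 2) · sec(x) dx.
\sec{\left(2 \right)}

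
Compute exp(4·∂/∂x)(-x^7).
- x^{7} - 28 x^{6} - 336 x^{5} - 2240 x^{4} - 8960 x^{3} - 21504 x^{2} - 28672 x - 16384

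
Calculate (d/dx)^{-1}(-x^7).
- \frac{x^{8}}{8}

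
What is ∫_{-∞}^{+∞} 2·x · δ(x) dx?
0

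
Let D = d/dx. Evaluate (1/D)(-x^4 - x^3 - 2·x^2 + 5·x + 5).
- \frac{x^{5}}{5} - \frac{x^{4}}{4} - \frac{2 x^{3}}{3} + \frac{5 x^{2}}{2} + 5 x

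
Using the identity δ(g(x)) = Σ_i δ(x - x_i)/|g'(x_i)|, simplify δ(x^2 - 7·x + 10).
\frac{\delta(x - 2) + \delta(x - 5)}{3}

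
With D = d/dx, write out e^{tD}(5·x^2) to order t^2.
5 t^{2} + 10 t x + 5 x^{2}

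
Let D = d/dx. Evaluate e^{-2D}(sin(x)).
\sin{\left(x - 2 \right)}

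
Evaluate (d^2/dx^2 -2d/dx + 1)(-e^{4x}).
- 9 e^{4 x}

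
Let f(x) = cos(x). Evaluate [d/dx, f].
- \sin{\left(x \right)}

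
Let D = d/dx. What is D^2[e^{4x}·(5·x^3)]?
10 x \left(8 x^{2} + 12 x + 3\right) e^{4 x}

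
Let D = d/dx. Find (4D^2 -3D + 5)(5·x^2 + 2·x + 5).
25 x^{2} - 20 x + 59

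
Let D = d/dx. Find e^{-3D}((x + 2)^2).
x^{2} - 2 x + 1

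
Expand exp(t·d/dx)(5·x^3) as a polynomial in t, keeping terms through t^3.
5 t^{3} + 15 t^{2} x + 15 t x^{2} + 5 x^{3}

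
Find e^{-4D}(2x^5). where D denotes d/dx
2 x^{5} - 40 x^{4} + 320 x^{3} - 1280 x^{2} + 2560 x - 2048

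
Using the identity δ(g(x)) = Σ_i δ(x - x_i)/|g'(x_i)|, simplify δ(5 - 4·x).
\frac{\delta(x - 5/4)}{4}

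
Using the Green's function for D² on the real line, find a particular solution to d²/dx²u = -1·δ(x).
-\frac{|x|}{2}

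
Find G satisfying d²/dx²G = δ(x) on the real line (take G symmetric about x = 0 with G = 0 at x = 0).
\frac{|x|}{2}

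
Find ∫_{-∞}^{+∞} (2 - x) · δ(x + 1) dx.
3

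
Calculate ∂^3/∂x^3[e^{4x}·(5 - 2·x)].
\left(224 - 128 x\right) e^{4 x}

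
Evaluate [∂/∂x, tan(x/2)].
\frac{1}{\cos{\left(x \right)} + 1}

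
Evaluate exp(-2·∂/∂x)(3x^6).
3 x^{6} - 36 x^{5} + 180 x^{4} - 480 x^{3} + 720 x^{2} - 576 x + 192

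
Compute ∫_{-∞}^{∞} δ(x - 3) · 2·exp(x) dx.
2 e^{3}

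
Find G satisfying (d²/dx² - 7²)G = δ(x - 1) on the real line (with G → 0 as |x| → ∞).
-\frac{e^{-7|x - 1|}}{14}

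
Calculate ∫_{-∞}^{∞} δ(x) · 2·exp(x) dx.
2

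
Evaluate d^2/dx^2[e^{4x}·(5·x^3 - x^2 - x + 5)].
2 \left(40 x^{3} + 52 x^{2} - x + 35\right) e^{4 x}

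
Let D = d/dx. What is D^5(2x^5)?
240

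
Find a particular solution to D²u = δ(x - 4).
\frac{|x - 4|}{2}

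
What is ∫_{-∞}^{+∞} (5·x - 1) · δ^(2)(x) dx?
0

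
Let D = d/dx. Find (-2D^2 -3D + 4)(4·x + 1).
16 x - 8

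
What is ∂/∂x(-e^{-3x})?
3 e^{- 3 x}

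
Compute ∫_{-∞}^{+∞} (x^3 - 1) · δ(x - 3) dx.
26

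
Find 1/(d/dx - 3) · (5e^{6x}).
\frac{5 e^{6 x}}{3}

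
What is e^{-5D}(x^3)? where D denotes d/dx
x^{3} - 15 x^{2} + 75 x - 125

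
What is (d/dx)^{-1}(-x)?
- \frac{x^{2}}{2}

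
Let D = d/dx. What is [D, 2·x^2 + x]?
4 x + 1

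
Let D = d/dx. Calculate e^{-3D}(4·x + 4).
4 x - 8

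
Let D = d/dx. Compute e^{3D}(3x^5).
3 x^{5} + 45 x^{4} + 270 x^{3} + 810 x^{2} + 1215 x + 729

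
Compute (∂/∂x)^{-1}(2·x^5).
\frac{x^{6}}{3}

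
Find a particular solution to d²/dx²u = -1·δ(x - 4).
-\frac{|x - 4|}{2}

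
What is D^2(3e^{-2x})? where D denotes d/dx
12 e^{- 2 x}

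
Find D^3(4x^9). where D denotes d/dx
2016 x^{6}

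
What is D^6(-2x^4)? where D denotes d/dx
0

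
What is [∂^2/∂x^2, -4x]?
-8\frac{d}{dx}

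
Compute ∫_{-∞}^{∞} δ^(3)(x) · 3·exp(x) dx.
-3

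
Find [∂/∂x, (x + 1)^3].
3 \left(x + 1\right)^{2}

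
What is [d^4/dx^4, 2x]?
8\frac{d^{3}}{dx^{3}}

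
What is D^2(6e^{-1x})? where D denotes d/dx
6 e^{- x}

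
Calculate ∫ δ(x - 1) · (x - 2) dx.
-1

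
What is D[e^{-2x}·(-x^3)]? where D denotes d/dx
x^{2} \left(2 x - 3\right) e^{- 2 x}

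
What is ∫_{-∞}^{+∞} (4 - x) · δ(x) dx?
4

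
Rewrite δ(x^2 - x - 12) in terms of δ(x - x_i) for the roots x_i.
\frac{\delta(x + 3) + \delta(x - 4)}{7}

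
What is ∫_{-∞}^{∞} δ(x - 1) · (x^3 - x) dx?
0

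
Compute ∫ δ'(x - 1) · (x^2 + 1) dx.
-2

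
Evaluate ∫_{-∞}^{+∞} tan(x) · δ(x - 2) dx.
\tan{\left(2 \right)}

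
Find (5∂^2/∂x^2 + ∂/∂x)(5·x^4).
20 x^{2} \left(x + 15\right)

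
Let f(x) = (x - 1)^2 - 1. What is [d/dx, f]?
2 x - 2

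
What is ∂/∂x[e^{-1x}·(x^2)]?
x \left(2 - x\right) e^{- x}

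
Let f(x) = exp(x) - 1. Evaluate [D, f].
e^{x}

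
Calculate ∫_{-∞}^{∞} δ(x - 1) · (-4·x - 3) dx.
-7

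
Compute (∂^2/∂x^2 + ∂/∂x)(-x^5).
5 x^{3} \left(- x - 4\right)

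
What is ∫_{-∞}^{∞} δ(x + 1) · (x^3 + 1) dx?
0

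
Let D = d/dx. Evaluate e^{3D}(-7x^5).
- 7 x^{5} - 105 x^{4} - 630 x^{3} - 1890 x^{2} - 2835 x - 1701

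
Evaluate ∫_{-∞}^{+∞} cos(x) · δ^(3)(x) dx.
0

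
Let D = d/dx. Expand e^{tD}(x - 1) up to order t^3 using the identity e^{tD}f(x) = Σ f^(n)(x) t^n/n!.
t + x - 1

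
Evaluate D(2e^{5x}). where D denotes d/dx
10 e^{5 x}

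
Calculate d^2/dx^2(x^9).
72 x^{7}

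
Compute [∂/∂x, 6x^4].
24 x^{3}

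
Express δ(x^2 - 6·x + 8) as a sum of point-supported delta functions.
\frac{\delta(x - 2) + \delta(x - 4)}{2}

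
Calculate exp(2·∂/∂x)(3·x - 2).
3 x + 4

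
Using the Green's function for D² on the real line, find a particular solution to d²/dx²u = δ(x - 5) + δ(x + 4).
\frac{|x - 5|}{2} + \frac{|x + 4|}{2}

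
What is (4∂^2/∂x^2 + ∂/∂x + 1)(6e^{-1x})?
24 e^{- x}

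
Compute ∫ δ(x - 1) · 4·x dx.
4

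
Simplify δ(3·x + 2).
\frac{\delta(x + 2/3)}{3}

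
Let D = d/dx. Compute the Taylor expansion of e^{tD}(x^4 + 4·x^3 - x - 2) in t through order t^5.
t^{4} + 4 t^{3} \left(x + 1\right) + 6 t^{2} x \left(x + 2\right) + t \left(4 x^{3} + 12 x^{2} - 1\right) + x^{4} + 4 x^{3} - x - 2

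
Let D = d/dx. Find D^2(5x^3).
30 x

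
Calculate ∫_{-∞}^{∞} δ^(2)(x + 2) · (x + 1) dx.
0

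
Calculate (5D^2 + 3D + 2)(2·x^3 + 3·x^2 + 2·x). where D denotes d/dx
4 x^{3} + 24 x^{2} + 82 x + 36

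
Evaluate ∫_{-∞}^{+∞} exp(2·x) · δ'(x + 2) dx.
- \frac{2}{e^{4}}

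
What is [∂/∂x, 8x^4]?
32 x^{3}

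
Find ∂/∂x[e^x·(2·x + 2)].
2 \left(x + 2\right) e^{x}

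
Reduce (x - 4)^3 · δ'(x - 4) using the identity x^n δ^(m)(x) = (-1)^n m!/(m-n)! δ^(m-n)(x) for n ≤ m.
0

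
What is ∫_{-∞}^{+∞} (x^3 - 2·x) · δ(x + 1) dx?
1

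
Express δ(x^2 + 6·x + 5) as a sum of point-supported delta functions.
\frac{\delta(x + 5) + \delta(x + 1)}{4}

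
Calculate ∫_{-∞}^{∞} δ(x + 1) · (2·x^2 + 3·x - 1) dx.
-2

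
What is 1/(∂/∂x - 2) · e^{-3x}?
- \frac{e^{- 3 x}}{5}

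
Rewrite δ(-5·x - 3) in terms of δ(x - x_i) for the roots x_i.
\frac{\delta(x + 3/5)}{5}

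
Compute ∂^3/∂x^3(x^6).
120 x^{3}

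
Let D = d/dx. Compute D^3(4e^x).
4 e^{x}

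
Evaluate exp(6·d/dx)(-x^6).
- x^{6} - 36 x^{5} - 540 x^{4} - 4320 x^{3} - 19440 x^{2} - 46656 x - 46656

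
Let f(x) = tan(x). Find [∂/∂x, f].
\frac{1}{\cos^{2}{\left(x \right)}}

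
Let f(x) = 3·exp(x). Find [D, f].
3 e^{x}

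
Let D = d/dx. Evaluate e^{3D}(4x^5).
4 x^{5} + 60 x^{4} + 360 x^{3} + 1080 x^{2} + 1620 x + 972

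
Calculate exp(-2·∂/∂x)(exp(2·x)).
e^{2 x - 4}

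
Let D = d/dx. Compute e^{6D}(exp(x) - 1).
e^{x + 6} - 1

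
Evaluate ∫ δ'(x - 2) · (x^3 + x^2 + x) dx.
-17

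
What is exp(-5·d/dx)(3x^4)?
3 x^{4} - 60 x^{3} + 450 x^{2} - 1500 x + 1875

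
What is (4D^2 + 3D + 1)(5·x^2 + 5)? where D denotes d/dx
5 x^{2} + 30 x + 45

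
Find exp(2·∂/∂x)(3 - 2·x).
- 2 x - 1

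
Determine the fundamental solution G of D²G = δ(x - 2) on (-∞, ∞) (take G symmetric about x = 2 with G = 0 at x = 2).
\frac{|x - 2|}{2}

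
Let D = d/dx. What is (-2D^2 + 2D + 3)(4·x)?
12 x + 8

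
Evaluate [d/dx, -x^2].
- 2 x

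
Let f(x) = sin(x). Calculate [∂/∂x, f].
\cos{\left(x \right)}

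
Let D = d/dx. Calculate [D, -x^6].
- 6 x^{5}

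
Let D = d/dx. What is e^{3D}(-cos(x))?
- \cos{\left(x + 3 \right)}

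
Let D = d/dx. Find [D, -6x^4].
- 24 x^{3}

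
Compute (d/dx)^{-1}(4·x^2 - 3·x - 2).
\frac{4 x^{3}}{3} - \frac{3 x^{2}}{2} - 2 x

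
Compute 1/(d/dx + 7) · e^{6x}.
\frac{e^{6 x}}{13}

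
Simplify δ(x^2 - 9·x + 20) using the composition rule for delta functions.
\frac{\delta(x - 5) + \delta(x - 4)}{1}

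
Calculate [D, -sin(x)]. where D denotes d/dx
- \cos{\left(x \right)}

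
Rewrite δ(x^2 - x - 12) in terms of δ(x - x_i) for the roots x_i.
\frac{\delta(x - 4) + \delta(x + 3)}{7}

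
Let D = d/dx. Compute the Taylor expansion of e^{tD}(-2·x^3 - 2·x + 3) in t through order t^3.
- 2 t^{3} - 6 t^{2} x - 2 t \left(3 x^{2} + 1\right) - 2 x^{3} - 2 x + 3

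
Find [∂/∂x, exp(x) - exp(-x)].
2 \cosh{\left(x \right)}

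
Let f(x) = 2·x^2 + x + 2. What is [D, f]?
4 x + 1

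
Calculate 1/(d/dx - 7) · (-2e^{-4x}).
\frac{2 e^{- 4 x}}{11}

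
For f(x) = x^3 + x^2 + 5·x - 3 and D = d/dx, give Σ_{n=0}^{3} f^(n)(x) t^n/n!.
t^{3} + t^{2} \left(3 x + 1\right) + t \left(3 x^{2} + 2 x + 5\right) + x^{3} + x^{2} + 5 x - 3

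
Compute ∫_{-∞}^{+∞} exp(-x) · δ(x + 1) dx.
e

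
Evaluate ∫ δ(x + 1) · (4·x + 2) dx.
-2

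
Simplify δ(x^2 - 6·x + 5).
\frac{\delta(x - 1) + \delta(x - 5)}{4}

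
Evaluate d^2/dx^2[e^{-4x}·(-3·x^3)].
6 x \left(- 8 x^{2} + 12 x - 3\right) e^{- 4 x}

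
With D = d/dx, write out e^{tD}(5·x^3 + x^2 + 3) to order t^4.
5 t^{3} + t^{2} \left(15 x + 1\right) + t x \left(15 x + 2\right) + 5 x^{3} + x^{2} + 3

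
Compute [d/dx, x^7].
7 x^{6}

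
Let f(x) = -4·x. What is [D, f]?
-4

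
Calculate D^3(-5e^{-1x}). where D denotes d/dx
5 e^{- x}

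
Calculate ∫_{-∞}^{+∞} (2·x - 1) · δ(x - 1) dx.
1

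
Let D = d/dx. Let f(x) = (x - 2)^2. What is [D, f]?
2 x - 4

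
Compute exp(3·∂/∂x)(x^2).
x^{2} + 6 x + 9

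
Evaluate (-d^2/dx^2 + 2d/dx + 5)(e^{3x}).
2 e^{3 x}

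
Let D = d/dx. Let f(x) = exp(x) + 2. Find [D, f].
e^{x}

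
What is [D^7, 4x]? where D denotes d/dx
28D^{6}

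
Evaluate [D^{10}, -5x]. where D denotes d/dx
-50D^{9}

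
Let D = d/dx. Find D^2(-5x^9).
- 360 x^{7}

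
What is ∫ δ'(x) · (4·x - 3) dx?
-4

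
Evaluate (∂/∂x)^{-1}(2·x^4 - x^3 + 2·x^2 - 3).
\frac{2 x^{5}}{5} - \frac{x^{4}}{4} + \frac{2 x^{3}}{3} - 3 x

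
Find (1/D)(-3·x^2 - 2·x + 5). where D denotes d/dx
- x^{3} - x^{2} + 5 x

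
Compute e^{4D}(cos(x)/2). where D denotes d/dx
\frac{\cos{\left(x + 4 \right)}}{2}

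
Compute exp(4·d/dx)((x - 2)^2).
x^{2} + 4 x + 4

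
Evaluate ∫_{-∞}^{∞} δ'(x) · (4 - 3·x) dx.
3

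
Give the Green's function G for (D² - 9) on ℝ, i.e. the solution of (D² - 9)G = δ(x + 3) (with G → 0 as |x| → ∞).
-\frac{e^{-3|x + 3|}}{6}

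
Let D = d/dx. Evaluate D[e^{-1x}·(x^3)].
x^{2} \left(3 - x\right) e^{- x}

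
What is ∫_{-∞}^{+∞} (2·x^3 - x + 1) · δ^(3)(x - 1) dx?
-12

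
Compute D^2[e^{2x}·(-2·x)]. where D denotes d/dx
8 \left(- x - 1\right) e^{2 x}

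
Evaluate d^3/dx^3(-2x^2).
0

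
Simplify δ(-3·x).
\frac{\delta(x)}{3}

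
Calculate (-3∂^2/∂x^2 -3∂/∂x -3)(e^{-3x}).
- 21 e^{- 3 x}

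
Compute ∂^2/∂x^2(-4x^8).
- 224 x^{6}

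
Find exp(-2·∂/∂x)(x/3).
\frac{x}{3} - \frac{2}{3}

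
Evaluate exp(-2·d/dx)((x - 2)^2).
x^{2} - 8 x + 16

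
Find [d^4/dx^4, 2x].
8\frac{d^{3}}{dx^{3}}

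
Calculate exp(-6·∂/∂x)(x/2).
\frac{x}{2} - 3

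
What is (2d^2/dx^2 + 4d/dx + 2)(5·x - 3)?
10 x + 14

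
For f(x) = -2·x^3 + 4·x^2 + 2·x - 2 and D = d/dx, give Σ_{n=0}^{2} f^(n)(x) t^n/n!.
2 t^{2} \left(2 - 3 x\right) + 2 t \left(- 3 x^{2} + 4 x + 1\right) - 2 x^{3} + 4 x^{2} + 2 x - 2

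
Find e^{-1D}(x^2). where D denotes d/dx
x^{2} - 2 x + 1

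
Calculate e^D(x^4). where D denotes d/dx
x^{4} + 4 x^{3} + 6 x^{2} + 4 x + 1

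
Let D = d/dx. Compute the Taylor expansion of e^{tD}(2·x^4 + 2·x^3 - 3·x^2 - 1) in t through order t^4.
2 t^{4} + t^{3} \left(8 x + 2\right) + t^{2} \left(12 x^{2} + 6 x - 3\right) + 2 t x \left(4 x^{2} + 3 x - 3\right) + 2 x^{4} + 2 x^{3} - 3 x^{2} - 1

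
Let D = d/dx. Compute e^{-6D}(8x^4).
8 x^{4} - 192 x^{3} + 1728 x^{2} - 6912 x + 10368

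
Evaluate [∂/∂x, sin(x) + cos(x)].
- \sin{\left(x \right)} + \cos{\left(x \right)}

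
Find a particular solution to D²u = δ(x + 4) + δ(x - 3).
\frac{|x + 4|}{2} + \frac{|x - 3|}{2}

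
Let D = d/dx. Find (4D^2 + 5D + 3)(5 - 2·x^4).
- 6 x^{4} - 40 x^{3} - 96 x^{2} + 15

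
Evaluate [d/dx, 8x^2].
16 x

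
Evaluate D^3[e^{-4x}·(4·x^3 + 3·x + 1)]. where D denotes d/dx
8 \left(- 32 x^{3} + 72 x^{2} - 60 x + 13\right) e^{- 4 x}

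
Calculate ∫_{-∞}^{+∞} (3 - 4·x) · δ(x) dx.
3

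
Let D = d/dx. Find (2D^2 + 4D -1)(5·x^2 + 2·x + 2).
- 5 x^{2} + 38 x + 26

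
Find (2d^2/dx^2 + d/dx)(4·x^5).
20 x^{3} \left(x + 8\right)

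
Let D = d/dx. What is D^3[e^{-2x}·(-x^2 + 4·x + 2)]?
4 \left(2 x^{2} - 14 x + 11\right) e^{- 2 x}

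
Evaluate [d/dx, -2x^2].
- 4 x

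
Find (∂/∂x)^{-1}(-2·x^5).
- \frac{x^{6}}{3}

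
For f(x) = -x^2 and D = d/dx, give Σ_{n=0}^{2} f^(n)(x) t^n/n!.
- t^{2} - 2 t x - x^{2}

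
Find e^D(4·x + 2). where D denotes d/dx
4 x + 6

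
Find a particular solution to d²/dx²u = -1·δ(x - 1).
-\frac{|x - 1|}{2}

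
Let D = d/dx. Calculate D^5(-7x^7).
- 17640 x^{2}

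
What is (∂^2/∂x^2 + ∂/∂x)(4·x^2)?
8 x + 8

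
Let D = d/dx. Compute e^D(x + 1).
x + 2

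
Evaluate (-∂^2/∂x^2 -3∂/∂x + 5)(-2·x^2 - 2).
- 10 x^{2} + 12 x - 6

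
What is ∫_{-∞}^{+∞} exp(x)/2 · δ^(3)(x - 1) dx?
- \frac{e}{2}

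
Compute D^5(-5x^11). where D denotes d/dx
- 277200 x^{6}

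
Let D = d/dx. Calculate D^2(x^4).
12 x^{2}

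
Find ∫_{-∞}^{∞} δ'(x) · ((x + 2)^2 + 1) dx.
-4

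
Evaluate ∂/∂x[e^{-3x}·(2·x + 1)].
\left(- 6 x - 1\right) e^{- 3 x}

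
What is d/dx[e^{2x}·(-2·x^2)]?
4 x \left(- x - 1\right) e^{2 x}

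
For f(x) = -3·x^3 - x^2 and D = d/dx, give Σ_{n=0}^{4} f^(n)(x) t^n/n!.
- 3 t^{3} - t^{2} \left(9 x + 1\right) - t x \left(9 x + 2\right) - 3 x^{3} - x^{2}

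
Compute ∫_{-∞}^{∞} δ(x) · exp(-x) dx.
1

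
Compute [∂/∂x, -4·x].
-4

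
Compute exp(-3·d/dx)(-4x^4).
- 4 x^{4} + 48 x^{3} - 216 x^{2} + 432 x - 324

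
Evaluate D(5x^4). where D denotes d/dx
20 x^{3}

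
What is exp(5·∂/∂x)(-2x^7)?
- 2 x^{7} - 70 x^{6} - 1050 x^{5} - 8750 x^{4} - 43750 x^{3} - 131250 x^{2} - 218750 x - 156250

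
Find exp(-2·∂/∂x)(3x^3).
3 x^{3} - 18 x^{2} + 36 x - 24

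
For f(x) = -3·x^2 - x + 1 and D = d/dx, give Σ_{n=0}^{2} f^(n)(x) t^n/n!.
- 3 t^{2} - t \left(6 x + 1\right) - 3 x^{2} - x + 1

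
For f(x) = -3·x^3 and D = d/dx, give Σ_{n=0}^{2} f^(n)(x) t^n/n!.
3 x \left(- 3 t^{2} - 3 t x - x^{2}\right)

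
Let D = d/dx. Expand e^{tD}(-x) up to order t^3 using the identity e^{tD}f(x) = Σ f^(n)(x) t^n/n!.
- t - x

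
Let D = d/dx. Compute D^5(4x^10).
120960 x^{5}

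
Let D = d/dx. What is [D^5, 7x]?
35D^{4}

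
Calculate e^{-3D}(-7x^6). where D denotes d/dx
- 7 x^{6} + 126 x^{5} - 945 x^{4} + 3780 x^{3} - 8505 x^{2} + 10206 x - 5103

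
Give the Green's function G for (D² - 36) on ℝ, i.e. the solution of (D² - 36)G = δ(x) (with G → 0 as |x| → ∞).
-\frac{e^{-6|x|}}{12}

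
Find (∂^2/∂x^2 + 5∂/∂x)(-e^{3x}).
- 24 e^{3 x}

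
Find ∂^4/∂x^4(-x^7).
- 840 x^{3}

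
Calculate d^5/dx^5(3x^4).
0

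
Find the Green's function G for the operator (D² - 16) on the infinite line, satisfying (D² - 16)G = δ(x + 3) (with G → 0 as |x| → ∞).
-\frac{e^{-4|x + 3|}}{8}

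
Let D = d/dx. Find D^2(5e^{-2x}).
20 e^{- 2 x}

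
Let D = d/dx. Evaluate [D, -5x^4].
- 20 x^{3}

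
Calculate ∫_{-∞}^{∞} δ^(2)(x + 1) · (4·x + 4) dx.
0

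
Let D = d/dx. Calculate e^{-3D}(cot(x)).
\cot{\left(x - 3 \right)}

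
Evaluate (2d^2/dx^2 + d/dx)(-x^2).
- 2 x - 4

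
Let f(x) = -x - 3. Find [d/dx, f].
-1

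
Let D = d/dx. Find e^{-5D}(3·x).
3 x - 15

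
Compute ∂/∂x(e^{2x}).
2 e^{2 x}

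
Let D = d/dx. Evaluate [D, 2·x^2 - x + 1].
4 x - 1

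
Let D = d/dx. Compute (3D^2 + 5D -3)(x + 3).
- 3 x - 4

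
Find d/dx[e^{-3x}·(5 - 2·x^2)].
\left(6 x^{2} - 4 x - 15\right) e^{- 3 x}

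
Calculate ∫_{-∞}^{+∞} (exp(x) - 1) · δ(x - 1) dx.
-1 + e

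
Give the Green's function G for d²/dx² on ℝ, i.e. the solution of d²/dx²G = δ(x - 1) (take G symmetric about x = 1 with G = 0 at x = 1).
\frac{|x - 1|}{2}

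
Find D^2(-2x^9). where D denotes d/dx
- 144 x^{7}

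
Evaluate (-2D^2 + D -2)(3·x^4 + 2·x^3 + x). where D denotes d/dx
- 6 x^{4} + 8 x^{3} - 66 x^{2} - 26 x + 1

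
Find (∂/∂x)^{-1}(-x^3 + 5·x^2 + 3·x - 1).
- \frac{x^{4}}{4} + \frac{5 x^{3}}{3} + \frac{3 x^{2}}{2} - x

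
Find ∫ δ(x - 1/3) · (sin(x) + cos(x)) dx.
\sqrt{2} \sin{\left(\frac{1}{3} + \frac{\pi}{4} \right)}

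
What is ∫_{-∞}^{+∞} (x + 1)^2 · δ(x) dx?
1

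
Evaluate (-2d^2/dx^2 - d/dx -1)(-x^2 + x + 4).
x^{2} + x - 1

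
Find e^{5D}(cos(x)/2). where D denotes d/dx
\frac{\cos{\left(x + 5 \right)}}{2}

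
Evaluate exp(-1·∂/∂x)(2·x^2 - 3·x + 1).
2 x^{2} - 7 x + 6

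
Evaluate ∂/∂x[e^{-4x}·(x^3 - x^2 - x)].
\left(- 4 x^{3} + 7 x^{2} + 2 x - 1\right) e^{- 4 x}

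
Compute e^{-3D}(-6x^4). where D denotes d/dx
- 6 x^{4} + 72 x^{3} - 324 x^{2} + 648 x - 486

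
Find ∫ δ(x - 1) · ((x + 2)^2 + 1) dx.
10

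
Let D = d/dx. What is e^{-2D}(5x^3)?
5 x^{3} - 30 x^{2} + 60 x - 40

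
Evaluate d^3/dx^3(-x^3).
-6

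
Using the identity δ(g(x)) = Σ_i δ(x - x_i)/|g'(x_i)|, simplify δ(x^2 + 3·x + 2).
\frac{\delta(x + 2) + \delta(x + 1)}{1}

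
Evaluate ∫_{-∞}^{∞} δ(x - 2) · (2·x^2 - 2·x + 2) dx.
6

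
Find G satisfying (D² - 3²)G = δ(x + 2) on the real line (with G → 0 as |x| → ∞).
-\frac{e^{-3|x + 2|}}{6}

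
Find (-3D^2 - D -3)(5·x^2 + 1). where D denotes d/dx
- 15 x^{2} - 10 x - 33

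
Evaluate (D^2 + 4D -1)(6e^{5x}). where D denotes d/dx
264 e^{5 x}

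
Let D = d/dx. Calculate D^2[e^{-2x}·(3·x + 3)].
12 x e^{- 2 x}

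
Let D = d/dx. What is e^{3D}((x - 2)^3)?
x^{3} + 3 x^{2} + 3 x + 1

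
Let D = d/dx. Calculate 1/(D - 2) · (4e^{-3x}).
- \frac{4 e^{- 3 x}}{5}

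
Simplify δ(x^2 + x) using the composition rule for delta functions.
\frac{\delta(x + 1) + \delta(x)}{1}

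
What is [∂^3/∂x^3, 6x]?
18\frac{d^{2}}{dx^{2}}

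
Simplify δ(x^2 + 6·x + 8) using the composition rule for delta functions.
\frac{\delta(x + 4) + \delta(x + 2)}{2}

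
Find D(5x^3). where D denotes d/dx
15 x^{2}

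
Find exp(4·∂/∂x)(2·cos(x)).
2 \cos{\left(x + 4 \right)}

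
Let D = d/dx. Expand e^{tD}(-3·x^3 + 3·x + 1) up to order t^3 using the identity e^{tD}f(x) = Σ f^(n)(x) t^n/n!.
- 3 t^{3} - 9 t^{2} x - 3 t \left(3 x^{2} - 1\right) - 3 x^{3} + 3 x + 1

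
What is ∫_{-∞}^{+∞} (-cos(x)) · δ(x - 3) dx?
- \cos{\left(3 \right)}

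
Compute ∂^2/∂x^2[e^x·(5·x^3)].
5 x \left(x^{2} + 6 x + 6\right) e^{x}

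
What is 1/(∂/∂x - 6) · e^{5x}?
- e^{5 x}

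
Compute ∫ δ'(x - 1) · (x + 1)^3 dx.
-12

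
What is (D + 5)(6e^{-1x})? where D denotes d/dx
24 e^{- x}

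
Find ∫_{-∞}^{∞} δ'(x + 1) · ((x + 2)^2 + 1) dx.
-2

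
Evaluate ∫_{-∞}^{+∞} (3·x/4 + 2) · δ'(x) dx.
- \frac{3}{4}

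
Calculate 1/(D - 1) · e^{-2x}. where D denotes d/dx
- \frac{e^{- 2 x}}{3}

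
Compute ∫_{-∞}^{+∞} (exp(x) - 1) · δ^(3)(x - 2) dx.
- e^{2}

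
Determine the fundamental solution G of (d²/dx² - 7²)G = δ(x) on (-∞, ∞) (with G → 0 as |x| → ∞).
-\frac{e^{-7|x|}}{14}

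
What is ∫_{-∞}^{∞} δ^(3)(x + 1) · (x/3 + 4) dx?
0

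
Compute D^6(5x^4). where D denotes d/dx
0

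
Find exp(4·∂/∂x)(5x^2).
5 x^{2} + 40 x + 80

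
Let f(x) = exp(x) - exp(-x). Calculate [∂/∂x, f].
2 \cosh{\left(x \right)}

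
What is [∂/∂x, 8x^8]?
64 x^{7}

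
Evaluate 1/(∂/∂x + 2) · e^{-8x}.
- \frac{e^{- 8 x}}{6}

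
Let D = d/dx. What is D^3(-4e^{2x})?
- 32 e^{2 x}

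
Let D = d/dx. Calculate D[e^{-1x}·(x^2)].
x \left(2 - x\right) e^{- x}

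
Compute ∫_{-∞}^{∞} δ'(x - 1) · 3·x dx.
-3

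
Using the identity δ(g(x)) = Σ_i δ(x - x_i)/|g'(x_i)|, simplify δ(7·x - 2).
\frac{\delta(x - 2/7)}{7}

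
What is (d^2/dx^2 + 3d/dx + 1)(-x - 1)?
- x - 4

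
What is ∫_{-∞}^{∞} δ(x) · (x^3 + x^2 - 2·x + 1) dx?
1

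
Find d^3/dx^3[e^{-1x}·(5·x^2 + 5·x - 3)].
\left(- 5 x^{2} + 25 x - 12\right) e^{- x}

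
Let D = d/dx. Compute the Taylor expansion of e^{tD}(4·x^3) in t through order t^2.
4 x \left(3 t^{2} + 3 t x + x^{2}\right)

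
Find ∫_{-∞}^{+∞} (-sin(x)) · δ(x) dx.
0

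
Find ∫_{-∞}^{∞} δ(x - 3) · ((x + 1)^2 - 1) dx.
15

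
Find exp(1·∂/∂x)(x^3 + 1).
x^{3} + 3 x^{2} + 3 x + 2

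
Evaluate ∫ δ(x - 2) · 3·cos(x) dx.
3 \cos{\left(2 \right)}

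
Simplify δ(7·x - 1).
\frac{\delta(x - 1/7)}{7}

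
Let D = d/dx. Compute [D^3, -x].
-3D^{2}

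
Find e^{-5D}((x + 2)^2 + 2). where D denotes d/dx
x^{2} - 6 x + 11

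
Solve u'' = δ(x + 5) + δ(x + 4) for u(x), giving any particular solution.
\frac{|x + 5|}{2} + \frac{|x + 4|}{2}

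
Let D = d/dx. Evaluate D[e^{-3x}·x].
\left(1 - 3 x\right) e^{- 3 x}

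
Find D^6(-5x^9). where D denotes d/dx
- 302400 x^{3}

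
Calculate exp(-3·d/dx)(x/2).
\frac{x}{2} - \frac{3}{2}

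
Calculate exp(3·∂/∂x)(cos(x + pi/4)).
\cos{\left(x + \frac{\pi}{4} + 3 \right)}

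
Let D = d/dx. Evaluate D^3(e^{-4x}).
- 64 e^{- 4 x}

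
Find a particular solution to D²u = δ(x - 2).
\frac{|x - 2|}{2}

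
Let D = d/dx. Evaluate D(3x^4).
12 x^{3}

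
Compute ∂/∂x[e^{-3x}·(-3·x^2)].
3 x \left(3 x - 2\right) e^{- 3 x}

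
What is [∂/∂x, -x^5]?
- 5 x^{4}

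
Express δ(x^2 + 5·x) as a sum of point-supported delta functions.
\frac{\delta(x + 5) + \delta(x)}{5}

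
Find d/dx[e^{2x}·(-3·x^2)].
6 x \left(- x - 1\right) e^{2 x}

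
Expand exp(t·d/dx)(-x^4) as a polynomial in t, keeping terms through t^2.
x^{2} \left(- 6 t^{2} - 4 t x - x^{2}\right)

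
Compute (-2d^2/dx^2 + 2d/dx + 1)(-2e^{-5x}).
118 e^{- 5 x}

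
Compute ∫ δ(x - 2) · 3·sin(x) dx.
3 \sin{\left(2 \right)}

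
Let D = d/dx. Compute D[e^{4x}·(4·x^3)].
x^{2} \left(16 x + 12\right) e^{4 x}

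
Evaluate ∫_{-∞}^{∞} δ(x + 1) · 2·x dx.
-2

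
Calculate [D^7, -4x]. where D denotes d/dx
-28D^{6}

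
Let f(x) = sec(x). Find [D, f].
\tan{\left(x \right)} \sec{\left(x \right)}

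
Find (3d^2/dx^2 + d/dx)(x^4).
4 x^{2} \left(x + 9\right)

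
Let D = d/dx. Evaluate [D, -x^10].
- 10 x^{9}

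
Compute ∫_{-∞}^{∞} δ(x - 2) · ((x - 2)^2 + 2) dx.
2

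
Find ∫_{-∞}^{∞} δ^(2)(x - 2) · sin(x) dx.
- \sin{\left(2 \right)}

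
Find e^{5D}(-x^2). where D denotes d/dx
- x^{2} - 10 x - 25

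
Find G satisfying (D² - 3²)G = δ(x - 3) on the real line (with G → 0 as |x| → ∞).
-\frac{e^{-3|x - 3|}}{6}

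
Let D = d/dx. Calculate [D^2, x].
2D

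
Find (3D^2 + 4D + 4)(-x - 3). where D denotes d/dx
- 4 x - 16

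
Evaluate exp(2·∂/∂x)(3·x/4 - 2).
\frac{3 x}{4} - \frac{1}{2}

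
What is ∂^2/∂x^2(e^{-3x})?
9 e^{- 3 x}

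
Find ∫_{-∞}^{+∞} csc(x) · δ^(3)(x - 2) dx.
\left(6 \cot^{2}{\left(2 \right)} + 5\right) \cot{\left(2 \right)} \csc{\left(2 \right)}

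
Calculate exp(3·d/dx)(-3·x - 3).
- 3 x - 12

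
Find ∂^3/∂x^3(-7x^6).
- 840 x^{3}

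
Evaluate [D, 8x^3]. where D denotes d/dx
24 x^{2}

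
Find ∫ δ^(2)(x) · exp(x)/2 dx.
\frac{1}{2}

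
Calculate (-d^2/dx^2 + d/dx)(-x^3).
3 x \left(2 - x\right)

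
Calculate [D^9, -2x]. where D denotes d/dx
-18D^{8}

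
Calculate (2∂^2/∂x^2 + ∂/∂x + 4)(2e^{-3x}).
38 e^{- 3 x}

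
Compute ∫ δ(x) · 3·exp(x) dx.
3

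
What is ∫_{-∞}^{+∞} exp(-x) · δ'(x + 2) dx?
e^{2}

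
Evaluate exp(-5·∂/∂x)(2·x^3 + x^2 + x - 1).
2 x^{3} - 29 x^{2} + 141 x - 231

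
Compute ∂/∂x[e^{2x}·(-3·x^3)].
x^{2} \left(- 6 x - 9\right) e^{2 x}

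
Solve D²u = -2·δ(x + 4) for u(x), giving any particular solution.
-|x + 4|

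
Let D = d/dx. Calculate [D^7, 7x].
49D^{6}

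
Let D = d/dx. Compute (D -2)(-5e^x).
5 e^{x}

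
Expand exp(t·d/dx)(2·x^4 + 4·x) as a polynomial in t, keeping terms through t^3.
8 t^{3} x + 12 t^{2} x^{2} + 4 t \left(2 x^{3} + 1\right) + 2 x^{4} + 4 x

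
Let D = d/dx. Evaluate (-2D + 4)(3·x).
12 x - 6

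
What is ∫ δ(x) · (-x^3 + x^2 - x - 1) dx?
-1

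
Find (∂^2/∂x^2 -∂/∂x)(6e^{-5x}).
180 e^{- 5 x}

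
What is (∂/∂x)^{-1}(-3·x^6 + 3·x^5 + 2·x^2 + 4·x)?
- \frac{3 x^{7}}{7} + \frac{x^{6}}{2} + \frac{2 x^{3}}{3} + 2 x^{2}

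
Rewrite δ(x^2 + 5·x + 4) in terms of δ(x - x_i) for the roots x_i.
\frac{\delta(x + 4) + \delta(x + 1)}{3}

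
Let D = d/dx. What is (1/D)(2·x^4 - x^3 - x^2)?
\frac{2 x^{5}}{5} - \frac{x^{4}}{4} - \frac{x^{3}}{3}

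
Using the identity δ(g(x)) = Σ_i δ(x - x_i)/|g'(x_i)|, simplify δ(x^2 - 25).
\frac{\delta(x + 5) + \delta(x - 5)}{10}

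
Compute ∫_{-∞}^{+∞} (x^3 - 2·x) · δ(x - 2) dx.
4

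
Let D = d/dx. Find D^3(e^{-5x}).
- 125 e^{- 5 x}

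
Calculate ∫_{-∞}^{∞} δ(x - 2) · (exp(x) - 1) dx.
-1 + e^{2}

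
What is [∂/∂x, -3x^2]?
- 6 x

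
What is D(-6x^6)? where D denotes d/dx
- 36 x^{5}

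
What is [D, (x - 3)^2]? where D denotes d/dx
2 x - 6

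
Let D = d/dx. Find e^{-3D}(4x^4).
4 x^{4} - 48 x^{3} + 216 x^{2} - 432 x + 324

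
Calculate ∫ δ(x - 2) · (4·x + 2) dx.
10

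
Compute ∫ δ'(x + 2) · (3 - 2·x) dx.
2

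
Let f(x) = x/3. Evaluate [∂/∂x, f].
\frac{1}{3}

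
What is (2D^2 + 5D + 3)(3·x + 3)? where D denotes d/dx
9 x + 24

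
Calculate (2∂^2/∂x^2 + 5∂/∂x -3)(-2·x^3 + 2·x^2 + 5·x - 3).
6 x^{3} - 36 x^{2} - 19 x + 42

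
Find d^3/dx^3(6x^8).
2016 x^{5}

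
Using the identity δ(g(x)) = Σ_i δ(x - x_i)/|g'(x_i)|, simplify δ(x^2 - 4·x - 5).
\frac{\delta(x + 1) + \delta(x - 5)}{6}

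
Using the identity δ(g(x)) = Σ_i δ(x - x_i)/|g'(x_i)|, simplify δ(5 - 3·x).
\frac{\delta(x - 5/3)}{3}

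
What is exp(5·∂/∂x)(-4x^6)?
- 4 x^{6} - 120 x^{5} - 1500 x^{4} - 10000 x^{3} - 37500 x^{2} - 75000 x - 62500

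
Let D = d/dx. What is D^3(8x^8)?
2688 x^{5}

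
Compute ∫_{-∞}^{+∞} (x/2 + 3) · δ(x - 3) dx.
\frac{9}{2}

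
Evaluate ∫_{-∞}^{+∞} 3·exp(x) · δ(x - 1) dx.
3 e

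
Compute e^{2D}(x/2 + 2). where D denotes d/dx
\frac{x}{2} + 3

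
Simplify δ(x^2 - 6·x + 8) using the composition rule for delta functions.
\frac{\delta(x - 4) + \delta(x - 2)}{2}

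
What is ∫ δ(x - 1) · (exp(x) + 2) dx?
2 + e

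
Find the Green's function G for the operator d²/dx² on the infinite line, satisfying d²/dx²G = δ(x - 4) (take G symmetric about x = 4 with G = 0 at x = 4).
\frac{|x - 4|}{2}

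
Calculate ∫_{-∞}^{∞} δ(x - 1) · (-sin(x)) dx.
- \sin{\left(1 \right)}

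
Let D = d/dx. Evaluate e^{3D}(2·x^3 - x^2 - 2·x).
2 x^{3} + 17 x^{2} + 46 x + 39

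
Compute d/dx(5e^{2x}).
10 e^{2 x}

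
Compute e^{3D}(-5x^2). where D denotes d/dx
- 5 x^{2} - 30 x - 45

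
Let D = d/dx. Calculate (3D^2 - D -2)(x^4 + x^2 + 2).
- 2 x^{4} - 4 x^{3} + 34 x^{2} - 2 x + 2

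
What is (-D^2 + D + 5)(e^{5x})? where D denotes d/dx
- 15 e^{5 x}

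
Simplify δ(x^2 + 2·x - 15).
\frac{\delta(x - 3) + \delta(x + 5)}{8}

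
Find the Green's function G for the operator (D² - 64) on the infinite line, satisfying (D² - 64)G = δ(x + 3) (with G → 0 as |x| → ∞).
-\frac{e^{-8|x + 3|}}{16}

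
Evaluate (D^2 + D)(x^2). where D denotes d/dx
2 x + 2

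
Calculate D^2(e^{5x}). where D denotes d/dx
25 e^{5 x}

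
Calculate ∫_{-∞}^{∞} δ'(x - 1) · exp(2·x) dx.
- 2 e^{2}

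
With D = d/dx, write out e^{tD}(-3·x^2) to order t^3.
- 3 t^{2} - 6 t x - 3 x^{2}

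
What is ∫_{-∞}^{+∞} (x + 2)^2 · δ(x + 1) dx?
1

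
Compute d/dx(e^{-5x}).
- 5 e^{- 5 x}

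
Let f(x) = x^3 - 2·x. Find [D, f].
3 x^{2} - 2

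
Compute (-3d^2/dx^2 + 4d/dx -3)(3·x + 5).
- 9 x - 3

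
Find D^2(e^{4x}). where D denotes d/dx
16 e^{4 x}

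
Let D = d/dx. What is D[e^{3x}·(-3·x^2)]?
3 x \left(- 3 x - 2\right) e^{3 x}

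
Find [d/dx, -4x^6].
- 24 x^{5}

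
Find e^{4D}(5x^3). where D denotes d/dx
5 x^{3} + 60 x^{2} + 240 x + 320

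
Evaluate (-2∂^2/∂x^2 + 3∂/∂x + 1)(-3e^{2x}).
3 e^{2 x}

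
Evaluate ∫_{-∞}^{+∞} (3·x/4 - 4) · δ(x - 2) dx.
- \frac{5}{2}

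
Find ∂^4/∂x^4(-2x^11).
- 15840 x^{7}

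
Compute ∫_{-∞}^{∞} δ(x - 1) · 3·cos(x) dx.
3 \cos{\left(1 \right)}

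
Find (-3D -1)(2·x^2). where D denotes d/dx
2 x \left(- x - 6\right)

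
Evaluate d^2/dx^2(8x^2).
16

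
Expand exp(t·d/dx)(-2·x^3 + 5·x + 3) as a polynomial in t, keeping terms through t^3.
- 2 t^{3} - 6 t^{2} x - t \left(6 x^{2} - 5\right) - 2 x^{3} + 5 x + 3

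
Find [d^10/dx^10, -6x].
-60\frac{d^{9}}{dx^{9}}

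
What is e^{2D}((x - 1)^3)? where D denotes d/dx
x^{3} + 3 x^{2} + 3 x + 1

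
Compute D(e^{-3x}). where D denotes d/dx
- 3 e^{- 3 x}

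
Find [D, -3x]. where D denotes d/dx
-3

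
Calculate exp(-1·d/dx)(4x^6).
4 x^{6} - 24 x^{5} + 60 x^{4} - 80 x^{3} + 60 x^{2} - 24 x + 4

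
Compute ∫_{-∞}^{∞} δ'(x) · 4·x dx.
-4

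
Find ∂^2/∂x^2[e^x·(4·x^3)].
4 x \left(x^{2} + 6 x + 6\right) e^{x}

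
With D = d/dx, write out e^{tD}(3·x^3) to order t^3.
3 t^{3} + 9 t^{2} x + 9 t x^{2} + 3 x^{3}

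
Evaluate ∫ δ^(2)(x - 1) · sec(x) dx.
\left(1 + 2 \tan^{2}{\left(1 \right)}\right) \sec{\left(1 \right)}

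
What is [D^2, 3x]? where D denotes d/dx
6D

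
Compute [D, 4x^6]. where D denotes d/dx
24 x^{5}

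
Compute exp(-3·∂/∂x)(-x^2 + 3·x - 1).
- x^{2} + 9 x - 19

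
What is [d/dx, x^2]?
2 x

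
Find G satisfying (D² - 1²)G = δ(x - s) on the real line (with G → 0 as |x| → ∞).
-\frac{e^{-|x-s|}}{2}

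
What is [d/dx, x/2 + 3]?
\frac{1}{2}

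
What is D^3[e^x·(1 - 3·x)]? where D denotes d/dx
\left(- 3 x - 8\right) e^{x}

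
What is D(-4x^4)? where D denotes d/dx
- 16 x^{3}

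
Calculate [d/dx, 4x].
4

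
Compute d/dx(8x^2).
16 x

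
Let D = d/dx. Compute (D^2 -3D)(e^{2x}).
- 2 e^{2 x}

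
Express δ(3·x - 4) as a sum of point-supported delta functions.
\frac{\delta(x - 4/3)}{3}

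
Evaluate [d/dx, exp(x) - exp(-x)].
2 \cosh{\left(x \right)}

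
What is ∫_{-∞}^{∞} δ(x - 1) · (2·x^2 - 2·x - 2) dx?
-2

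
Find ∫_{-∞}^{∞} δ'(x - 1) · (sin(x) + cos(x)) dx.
- \cos{\left(1 \right)} + \sin{\left(1 \right)}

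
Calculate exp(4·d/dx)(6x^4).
6 x^{4} + 96 x^{3} + 576 x^{2} + 1536 x + 1536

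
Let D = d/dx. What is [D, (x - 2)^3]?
3 \left(x - 2\right)^{2}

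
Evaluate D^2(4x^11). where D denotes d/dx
440 x^{9}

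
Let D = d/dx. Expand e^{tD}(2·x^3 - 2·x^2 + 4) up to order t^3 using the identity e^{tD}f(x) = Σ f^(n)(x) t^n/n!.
2 t^{3} + 2 t^{2} \left(3 x - 1\right) + 2 t x \left(3 x - 2\right) + 2 x^{3} - 2 x^{2} + 4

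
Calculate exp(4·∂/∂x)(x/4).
\frac{x}{4} + 1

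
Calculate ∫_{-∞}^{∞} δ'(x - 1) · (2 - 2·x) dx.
2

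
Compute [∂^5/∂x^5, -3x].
-15\frac{d^{4}}{dx^{4}}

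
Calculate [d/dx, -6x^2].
- 12 x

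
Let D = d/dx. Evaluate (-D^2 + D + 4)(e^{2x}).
2 e^{2 x}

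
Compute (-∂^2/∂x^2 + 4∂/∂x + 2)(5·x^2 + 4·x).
10 x^{2} + 48 x + 6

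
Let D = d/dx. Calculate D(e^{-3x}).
- 3 e^{- 3 x}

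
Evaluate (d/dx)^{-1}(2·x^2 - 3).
\frac{2 x^{3}}{3} - 3 x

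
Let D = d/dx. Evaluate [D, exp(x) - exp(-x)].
2 \cosh{\left(x \right)}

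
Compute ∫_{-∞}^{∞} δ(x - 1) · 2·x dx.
2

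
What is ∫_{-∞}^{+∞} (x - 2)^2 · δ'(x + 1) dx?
6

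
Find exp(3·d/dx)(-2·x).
- 2 x - 6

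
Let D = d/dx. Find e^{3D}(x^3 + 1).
x^{3} + 9 x^{2} + 27 x + 28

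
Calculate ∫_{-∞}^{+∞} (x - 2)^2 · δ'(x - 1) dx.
2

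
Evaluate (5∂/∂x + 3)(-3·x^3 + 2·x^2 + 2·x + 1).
- 9 x^{3} - 39 x^{2} + 26 x + 13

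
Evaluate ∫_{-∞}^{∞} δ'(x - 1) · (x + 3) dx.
-1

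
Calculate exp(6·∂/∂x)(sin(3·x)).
\sin{\left(3 x + 18 \right)}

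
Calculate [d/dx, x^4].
4 x^{3}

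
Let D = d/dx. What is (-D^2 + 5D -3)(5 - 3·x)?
9 x - 30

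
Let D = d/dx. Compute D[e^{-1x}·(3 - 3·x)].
3 \left(x - 2\right) e^{- x}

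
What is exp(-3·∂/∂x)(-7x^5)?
- 7 x^{5} + 105 x^{4} - 630 x^{3} + 1890 x^{2} - 2835 x + 1701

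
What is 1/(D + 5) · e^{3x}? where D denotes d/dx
\frac{e^{3 x}}{8}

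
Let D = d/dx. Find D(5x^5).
25 x^{4}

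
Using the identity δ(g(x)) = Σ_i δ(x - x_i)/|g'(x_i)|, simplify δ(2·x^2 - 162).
\frac{\delta(x - 9) + \delta(x + 9)}{36}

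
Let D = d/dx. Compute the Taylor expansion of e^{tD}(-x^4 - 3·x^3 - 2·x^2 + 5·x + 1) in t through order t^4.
- t^{4} - t^{3} \left(4 x + 3\right) - t^{2} \left(6 x^{2} + 9 x + 2\right) - t \left(4 x^{3} + 9 x^{2} + 4 x - 5\right) - x^{4} - 3 x^{3} - 2 x^{2} + 5 x + 1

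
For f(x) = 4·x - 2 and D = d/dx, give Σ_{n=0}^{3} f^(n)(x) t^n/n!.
4 t + 4 x - 2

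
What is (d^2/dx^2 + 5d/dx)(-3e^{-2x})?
18 e^{- 2 x}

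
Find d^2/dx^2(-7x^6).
- 210 x^{4}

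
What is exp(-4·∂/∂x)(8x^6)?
8 x^{6} - 192 x^{5} + 1920 x^{4} - 10240 x^{3} + 30720 x^{2} - 49152 x + 32768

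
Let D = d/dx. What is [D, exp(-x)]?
- e^{- x}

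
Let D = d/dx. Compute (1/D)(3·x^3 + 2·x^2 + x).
\frac{3 x^{4}}{4} + \frac{2 x^{3}}{3} + \frac{x^{2}}{2}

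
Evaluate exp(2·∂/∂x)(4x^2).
4 x^{2} + 16 x + 16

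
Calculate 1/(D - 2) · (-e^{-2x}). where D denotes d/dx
\frac{e^{- 2 x}}{4}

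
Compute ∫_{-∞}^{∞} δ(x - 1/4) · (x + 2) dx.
\frac{9}{4}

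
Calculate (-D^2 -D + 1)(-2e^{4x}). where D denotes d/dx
38 e^{4 x}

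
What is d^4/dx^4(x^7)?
840 x^{3}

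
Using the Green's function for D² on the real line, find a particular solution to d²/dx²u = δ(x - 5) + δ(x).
\frac{|x - 5|}{2} + \frac{|x|}{2}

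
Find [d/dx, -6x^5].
- 30 x^{4}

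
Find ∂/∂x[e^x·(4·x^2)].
4 x \left(x + 2\right) e^{x}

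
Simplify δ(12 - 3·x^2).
\frac{\delta(x - 2) + \delta(x + 2)}{12}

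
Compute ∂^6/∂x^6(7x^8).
141120 x^{2}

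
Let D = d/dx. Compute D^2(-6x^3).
- 36 x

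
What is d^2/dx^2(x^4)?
12 x^{2}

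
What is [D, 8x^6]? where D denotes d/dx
48 x^{5}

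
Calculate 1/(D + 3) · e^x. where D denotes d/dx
\frac{e^{x}}{4}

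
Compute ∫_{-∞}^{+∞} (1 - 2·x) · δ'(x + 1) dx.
2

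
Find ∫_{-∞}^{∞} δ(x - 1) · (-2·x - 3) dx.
-5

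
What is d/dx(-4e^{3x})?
- 12 e^{3 x}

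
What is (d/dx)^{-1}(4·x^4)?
\frac{4 x^{5}}{5}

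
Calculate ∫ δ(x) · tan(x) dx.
0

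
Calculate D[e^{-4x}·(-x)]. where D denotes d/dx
\left(4 x - 1\right) e^{- 4 x}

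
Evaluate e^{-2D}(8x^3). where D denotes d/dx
8 x^{3} - 48 x^{2} + 96 x - 64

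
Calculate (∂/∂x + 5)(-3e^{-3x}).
- 6 e^{- 3 x}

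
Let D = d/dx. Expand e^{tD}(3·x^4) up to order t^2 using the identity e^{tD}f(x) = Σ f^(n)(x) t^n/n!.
3 x^{2} \left(6 t^{2} + 4 t x + x^{2}\right)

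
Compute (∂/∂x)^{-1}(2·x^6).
\frac{2 x^{7}}{7}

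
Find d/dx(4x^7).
28 x^{6}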